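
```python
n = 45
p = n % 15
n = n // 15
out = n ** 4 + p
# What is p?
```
Trace:
  n=45
  n=45, p=0
  n=3, p=0
  n=3, p=0, out=81

Final answer: 0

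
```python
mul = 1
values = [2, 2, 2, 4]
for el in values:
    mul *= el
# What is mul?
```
Trace:
  mul=1
  mul=2, el=2
  mul=4, el=2
  mul=8, el=2
  mul=32, el=4

Final answer: 32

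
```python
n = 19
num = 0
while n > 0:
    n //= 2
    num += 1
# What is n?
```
Trace:
  n=19
  n=19, num=0
  n=9, num=1
  n=4, num=2
  n=2, num=3
  n=1, num=4
  n=0, num=5

Final answer: 0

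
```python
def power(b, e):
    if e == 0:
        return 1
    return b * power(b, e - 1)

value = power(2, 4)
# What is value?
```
Call trace:
power(b=2, e=4)
  power(b=2, e=3)
    power(b=2, e=2)
      power(b=2, e=1)
        power(b=2, e=0)
        -> return 1
      -> return 2
    -> return 4
  -> return 8
-> return 16

Final answer: 16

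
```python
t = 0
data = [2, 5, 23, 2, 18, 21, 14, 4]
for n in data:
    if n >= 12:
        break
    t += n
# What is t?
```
Trace:
  t=0
  t=2, n=2
  t=7, n=5
  t=7, n=23

Final answer: 7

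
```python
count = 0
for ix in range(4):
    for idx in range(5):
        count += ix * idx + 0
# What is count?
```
Trace:
  count=0
  count=0, ix=0, idx=0
  count=0, ix=0, idx=1
  count=0, ix=0, idx=2
  count=0, ix=0, idx=3
  count=0, ix=0, idx=4
  count=0, ix=1, idx=0
  count=1, ix=1, idx=1
  count=3, ix=1, idx=2
  count=6, ix=1, idx=3
  count=10, ix=1, idx=4
  count=10, ix=2, idx=0
  count=12, ix=2, idx=1
  count=16, ix=2, idx=2
  count=22, ix=2, idx=3
  count=30, ix=2, idx=4
  count=30, ix=3, idx=0
  count=33, ix=3, idx=1
  count=39, ix=3, idx=2
  count=48, ix=3, idx=3
  count=60, ix=3, idx=4

Final answer: 60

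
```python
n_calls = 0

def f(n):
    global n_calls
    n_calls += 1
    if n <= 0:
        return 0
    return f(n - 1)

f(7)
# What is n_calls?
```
Call trace:
f(n=7)
  f(n=6)
    f(n=5)
      f(n=4)
        f(n=3)
          f(n=2)
            f(n=1)
              f(n=0)
              -> return 0
            -> return 0
          -> return 0
        -> return 0
      -> return 0
    -> return 0
  -> return 0
-> return 0

n_calls is incremented once per call. f is entered once for each n = 7, 6, 5, 4, 3, 2, 1, 0 (the n <= 0 call returns without recursing), i.e. 7 + 1 calls.
n_calls = 8

Final answer: 8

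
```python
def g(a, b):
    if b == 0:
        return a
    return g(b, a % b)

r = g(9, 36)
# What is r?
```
Call trace:
g(a=9, b=36)
  g(a=36, b=9)
    g(a=9, b=0)
    -> return 9
  -> return 9
-> return 9

Final answer: 9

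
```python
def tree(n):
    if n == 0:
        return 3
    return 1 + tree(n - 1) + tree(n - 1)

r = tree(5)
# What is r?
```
Call trace (a repeated sub-call is expanded the first time; later identical calls just restate its return value):
tree(n=5)
  tree(n=4)
    tree(n=3)
      tree(n=2)
        tree(n=1)
          tree(n=0)
          -> return 3
          tree(n=0)
          -> return 3
        -> return 7
        tree(n=1) -> return 7  (same call as traced above)
      -> return 15
      tree(n=2) -> return 15  (same call as traced above)
    -> return 31
    tree(n=3) -> return 31  (same call as traced above)
  -> return 63
  tree(n=4) -> return 63  (same call as traced above)
-> return 127

Final answer: 127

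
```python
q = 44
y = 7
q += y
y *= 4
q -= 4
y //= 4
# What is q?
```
Trace:
  q=44
  q=44, y=7
  q=51, y=7
  q=51, y=28
  q=47, y=28
  q=47, y=7

Final answer: 47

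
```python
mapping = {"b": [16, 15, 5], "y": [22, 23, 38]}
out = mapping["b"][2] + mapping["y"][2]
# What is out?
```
Trace:
  mapping={'b': [16, 15, 5], 'y': [22, 23, 38]}
  mapping={'b': [16, 15, 5], 'y': [22, 23, 38]}, out=43

Final answer: 43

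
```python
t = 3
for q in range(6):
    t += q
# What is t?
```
Trace:
  t=3
  t=3, q=0
  t=4, q=1
  t=6, q=2
  t=9, q=3
  t=13, q=4
  t=18, q=5

Final answer: 18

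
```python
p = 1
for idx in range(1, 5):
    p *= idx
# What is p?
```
Trace:
  p=1
  p=1, idx=1
  p=2, idx=2
  p=6, idx=3
  p=24, idx=4

Final answer: 24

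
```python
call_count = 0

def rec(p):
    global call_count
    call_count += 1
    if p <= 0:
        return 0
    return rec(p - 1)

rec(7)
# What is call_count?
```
Call trace:
rec(p=7)
  rec(p=6)
    rec(p=5)
      rec(p=4)
        rec(p=3)
          rec(p=2)
            rec(p=1)
              rec(p=0)
              -> return 0
            -> return 0
          -> return 0
        -> return 0
      -> return 0
    -> return 0
  -> return 0
-> return 0

call_count is incremented once per call. rec is entered once for each p = 7, 6, 5, 4, 3, 2, 1, 0 (the p <= 0 call returns without recursing), i.e. 7 + 1 calls.
call_count = 8

Final answer: 8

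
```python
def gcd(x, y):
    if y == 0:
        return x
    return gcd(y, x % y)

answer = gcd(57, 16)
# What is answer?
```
Call trace:
gcd(x=57, y=16)
  gcd(x=16, y=9)
    gcd(x=9, y=7)
      gcd(x=7, y=2)
        gcd(x=2, y=1)
          gcd(x=1, y=0)
          -> return 1
        -> return 1
      -> return 1
    -> return 1
  -> return 1
-> return 1

Final answer: 1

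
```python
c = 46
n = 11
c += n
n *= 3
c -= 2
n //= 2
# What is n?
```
Trace:
  c=46
  c=46, n=11
  c=57, n=11
  c=57, n=33
  c=55, n=33
  c=55, n=16

Final answer: 16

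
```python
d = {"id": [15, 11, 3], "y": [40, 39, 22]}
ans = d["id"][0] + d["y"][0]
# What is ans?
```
Trace:
  d={'id': [15, 11, 3], 'y': [40, 39, 22]}
  d={'id': [15, 11, 3], 'y': [40, 39, 22]}, ans=55

Final answer: 55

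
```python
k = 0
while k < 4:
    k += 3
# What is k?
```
Trace:
  k=0
  k=3
  k=6

Final answer: 6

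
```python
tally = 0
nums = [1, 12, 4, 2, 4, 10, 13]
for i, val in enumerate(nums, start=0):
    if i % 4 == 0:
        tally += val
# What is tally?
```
Trace:
  tally=0
  tally=1, i=0, val=1
  tally=1, i=1, val=12
  tally=1, i=2, val=4
  tally=1, i=3, val=2
  tally=5, i=4, val=4
  tally=5, i=5, val=10
  tally=5, i=6, val=13

Final answer: 5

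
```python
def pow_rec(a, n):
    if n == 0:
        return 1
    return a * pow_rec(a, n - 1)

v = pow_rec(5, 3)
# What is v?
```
Call trace:
pow_rec(a=5, n=3)
  pow_rec(a=5, n=2)
    pow_rec(a=5, n=1)
      pow_rec(a=5, n=0)
      -> return 1
    -> return 5
  -> return 25
-> return 125

Final answer: 125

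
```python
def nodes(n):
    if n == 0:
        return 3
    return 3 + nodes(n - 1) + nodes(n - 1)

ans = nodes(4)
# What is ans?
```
Call trace (a repeated sub-call is expanded the first time; later identical calls just restate its return value):
nodes(n=4)
  nodes(n=3)
    nodes(n=2)
      nodes(n=1)
        nodes(n=0)
        -> return 3
        nodes(n=0)
        -> return 3
      -> return 9
      nodes(n=1) -> return 9  (same call as traced above)
    -> return 21
    nodes(n=2) -> return 21  (same call as traced above)
  -> return 45
  nodes(n=3) -> return 45  (same call as traced above)
-> return 93

Final answer: 93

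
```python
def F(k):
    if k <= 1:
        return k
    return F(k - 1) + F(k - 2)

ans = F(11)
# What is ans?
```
Call trace (a repeated sub-call is expanded the first time; later identical calls just restate its return value):
F(k=11)
  F(k=10)
    F(k=9)
      F(k=8)
        F(k=7)
          F(k=6)
            F(k=5)
              F(k=4)
                F(k=3)
                  F(k=2)
                    F(k=1)
                    -> return 1
                    F(k=0)
                    -> return 0
                  -> return 1
                  F(k=1)
                  -> return 1
                -> return 2
                F(k=2) -> return 1  (same call as traced above)
              -> return 3
              F(k=3) -> return 2  (same call as traced above)
            -> return 5
            F(k=4) -> return 3  (same call as traced above)
          -> return 8
          F(k=5) -> return 5  (same call as traced above)
        -> return 13
        F(k=6) -> return 8  (same call as traced above)
      -> return 21
      F(k=7) -> return 13  (same call as traced above)
    -> return 34
    F(k=8) -> return 21  (same call as traced above)
  -> return 55
  F(k=9) -> return 34  (same call as traced above)
-> return 89

Final answer: 89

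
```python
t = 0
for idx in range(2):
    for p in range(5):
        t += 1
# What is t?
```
Trace:
  t=0
  t=1, idx=0, p=0
  t=2, idx=0, p=1
  t=3, idx=0, p=2
  t=4, idx=0, p=3
  t=5, idx=0, p=4
  t=6, idx=1, p=0
  t=7, idx=1, p=1
  t=8, idx=1, p=2
  t=9, idx=1, p=3
  t=10, idx=1, p=4

Final answer: 10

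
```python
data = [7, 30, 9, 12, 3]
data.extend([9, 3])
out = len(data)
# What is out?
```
Trace:
  data=[7, 30, 9, 12, 3]
  data=[7, 30, 9, 12, 3, 9, 3]
  data=[7, 30, 9, 12, 3, 9, 3], out=7

Final answer: 7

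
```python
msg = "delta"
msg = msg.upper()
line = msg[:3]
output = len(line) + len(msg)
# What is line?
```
Trace:
  msg='delta'
  msg='DELTA'
  msg='DELTA', line='DEL'
  msg='DELTA', line='DEL', output=8

Final answer: 'DEL'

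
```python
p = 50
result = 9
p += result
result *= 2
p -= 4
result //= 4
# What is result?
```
Trace:
  p=50
  p=50, result=9
  p=59, result=9
  p=59, result=18
  p=55, result=18
  p=55, result=4

Final answer: 4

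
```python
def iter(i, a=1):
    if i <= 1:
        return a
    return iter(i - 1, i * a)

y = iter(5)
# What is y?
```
Call trace:
iter(i=5, a=1)
  iter(i=4, a=5)
    iter(i=3, a=20)
      iter(i=2, a=60)
        iter(i=1, a=120)
        -> return 120
      -> return 120
    -> return 120
  -> return 120
-> return 120

Final answer: 120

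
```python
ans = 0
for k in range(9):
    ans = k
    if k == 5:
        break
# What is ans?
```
Trace:
  ans=0
  ans=0, k=0
  ans=1, k=1
  ans=2, k=2
  ans=3, k=3
  ans=4, k=4
  ans=5, k=5

Final answer: 5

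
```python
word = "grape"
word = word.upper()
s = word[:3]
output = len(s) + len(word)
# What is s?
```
Trace:
  word='grape'
  word='GRAPE'
  word='GRAPE', s='GRA'
  word='GRAPE', s='GRA', output=8

Final answer: 'GRA'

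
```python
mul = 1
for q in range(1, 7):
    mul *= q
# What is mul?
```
Trace:
  mul=1
  mul=1, q=1
  mul=2, q=2
  mul=6, q=3
  mul=24, q=4
  mul=120, q=5
  mul=720, q=6

Final answer: 720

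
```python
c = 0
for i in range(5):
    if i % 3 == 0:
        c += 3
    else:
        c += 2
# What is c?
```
Trace:
  c=0
  c=3, i=0
  c=5, i=1
  c=7, i=2
  c=10, i=3
  c=12, i=4

Final answer: 12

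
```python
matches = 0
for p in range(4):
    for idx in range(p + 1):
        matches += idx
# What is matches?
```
Trace:
  matches=0
  matches=0, p=0, idx=0
  matches=0, p=1, idx=0
  matches=1, p=1, idx=1
  matches=1, p=2, idx=0
  matches=2, p=2, idx=1
  matches=4, p=2, idx=2
  matches=4, p=3, idx=0
  matches=5, p=3, idx=1
  matches=7, p=3, idx=2
  matches=10, p=3, idx=3

Final answer: 10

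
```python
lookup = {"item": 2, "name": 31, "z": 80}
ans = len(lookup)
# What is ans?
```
Trace:
  lookup={'item': 2, 'name': 31, 'z': 80}
  lookup={'item': 2, 'name': 31, 'z': 80}, ans=3

Final answer: 3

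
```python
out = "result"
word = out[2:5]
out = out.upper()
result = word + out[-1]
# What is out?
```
Trace:
  out='result'
  out='result', word='sul'
  out='RESULT', word='sul'
  out='RESULT', word='sul', result='sulT'

Final answer: 'RESULT'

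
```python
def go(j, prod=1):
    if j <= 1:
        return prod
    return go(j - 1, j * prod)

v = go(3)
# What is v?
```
Call trace:
go(j=3, prod=1)
  go(j=2, prod=3)
    go(j=1, prod=6)
    -> return 6
  -> return 6
-> return 6

Final answer: 6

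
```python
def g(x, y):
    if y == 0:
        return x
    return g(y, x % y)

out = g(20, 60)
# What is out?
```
Call trace:
g(x=20, y=60)
  g(x=60, y=20)
    g(x=20, y=0)
    -> return 20
  -> return 20
-> return 20

Final answer: 20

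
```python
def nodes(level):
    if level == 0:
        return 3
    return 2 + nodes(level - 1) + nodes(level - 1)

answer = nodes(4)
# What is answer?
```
Call trace (a repeated sub-call is expanded the first time; later identical calls just restate its return value):
nodes(level=4)
  nodes(level=3)
    nodes(level=2)
      nodes(level=1)
        nodes(level=0)
        -> return 3
        nodes(level=0)
        -> return 3
      -> return 8
      nodes(level=1) -> return 8  (same call as traced above)
    -> return 18
    nodes(level=2) -> return 18  (same call as traced above)
  -> return 38
  nodes(level=3) -> return 38  (same call as traced above)
-> return 78

Final answer: 78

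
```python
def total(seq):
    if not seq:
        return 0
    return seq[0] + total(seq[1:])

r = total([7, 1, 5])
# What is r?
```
Call trace:
total(seq=[7, 1, 5])
  total(seq=[1, 5])
    total(seq=[5])
      total(seq=[])
      -> return 0
    -> return 5
  -> return 6
-> return 13

Final answer: 13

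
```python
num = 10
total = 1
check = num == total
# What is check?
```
Trace:
  num=10
  num=10, total=1
  num=10, total=1, check=False

Final answer: False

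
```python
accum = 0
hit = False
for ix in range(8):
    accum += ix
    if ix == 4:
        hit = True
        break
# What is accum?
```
Trace:
  accum=0
  accum=0, hit=False
  accum=0, hit=False, ix=0
  accum=1, hit=False, ix=1
  accum=3, hit=False, ix=2
  accum=6, hit=False, ix=3
  accum=10, hit=True, ix=4

Final answer: 10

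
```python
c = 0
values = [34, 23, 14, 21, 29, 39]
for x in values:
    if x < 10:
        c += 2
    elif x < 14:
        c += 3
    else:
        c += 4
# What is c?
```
Trace:
  c=0
  c=4, x=34
  c=8, x=23
  c=12, x=14
  c=16, x=21
  c=20, x=29
  c=24, x=39

Final answer: 24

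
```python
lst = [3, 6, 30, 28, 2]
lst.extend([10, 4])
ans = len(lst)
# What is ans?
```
Trace:
  lst=[3, 6, 30, 28, 2]
  lst=[3, 6, 30, 28, 2, 10, 4]
  lst=[3, 6, 30, 28, 2, 10, 4], ans=7

Final answer: 7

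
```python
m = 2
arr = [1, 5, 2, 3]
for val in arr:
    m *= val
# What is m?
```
Trace:
  m=2
  m=2, val=1
  m=10, val=5
  m=20, val=2
  m=60, val=3

Final answer: 60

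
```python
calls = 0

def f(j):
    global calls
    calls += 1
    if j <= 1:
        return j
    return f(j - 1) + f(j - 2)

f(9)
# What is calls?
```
Call trace (a repeated sub-call is expanded the first time; later identical calls just restate its return value):
f(j=9)
  f(j=8)
    f(j=7)
      f(j=6)
        f(j=5)
          f(j=4)
            f(j=3)
              f(j=2)
                f(j=1)
                -> return 1
                f(j=0)
                -> return 0
              -> return 1
              f(j=1)
              -> return 1
            -> return 2
            f(j=2) -> return 1  (same call as traced above)
          -> return 3
          f(j=3) -> return 2  (same call as traced above)
        -> return 5
        f(j=4) -> return 3  (same call as traced above)
      -> return 8
      f(j=5) -> return 5  (same call as traced above)
    -> return 13
    f(j=6) -> return 8  (same call as traced above)
  -> return 21
  f(j=7) -> return 13  (same call as traced above)
-> return 34

calls is incremented once per call, so count the calls in each subtree. Let C(j) = number of calls made by f(j).
C(0) = C(1) = 1 (base case, no recursion); C(j) = 1 + C(j - 1) + C(j - 2) otherwise.
C(2) = 1 + C(1) + C(0) = 1 + 1 + 1 = 3
C(3) = 1 + C(2) + C(1) = 1 + 3 + 1 = 5
C(4) = 1 + C(3) + C(2) = 1 + 5 + 3 = 9
C(5) = 1 + C(4) + C(3) = 1 + 9 + 5 = 15
C(6) = 1 + C(5) + C(4) = 1 + 15 + 9 = 25
C(7) = 1 + C(6) + C(5) = 1 + 25 + 15 = 41
C(8) = 1 + C(7) + C(6) = 1 + 41 + 25 = 67
C(9) = 1 + C(8) + C(7) = 1 + 67 + 41 = 109
calls = C(9) = 109

Final answer: 109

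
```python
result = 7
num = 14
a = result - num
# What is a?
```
Trace:
  result=7
  result=7, num=14
  result=7, num=14, a=-7

Final answer: -7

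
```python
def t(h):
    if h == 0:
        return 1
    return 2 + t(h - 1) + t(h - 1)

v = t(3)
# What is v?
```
Call trace (a repeated sub-call is expanded the first time; later identical calls just restate its return value):
t(h=3)
  t(h=2)
    t(h=1)
      t(h=0)
      -> return 1
      t(h=0)
      -> return 1
    -> return 4
    t(h=1) -> return 4  (same call as traced above)
  -> return 10
  t(h=2) -> return 10  (same call as traced above)
-> return 22

Final answer: 22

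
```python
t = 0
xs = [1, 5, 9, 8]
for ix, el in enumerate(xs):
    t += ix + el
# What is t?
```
Trace:
  t=0
  t=1, ix=0, el=1
  t=7, ix=1, el=5
  t=18, ix=2, el=9
  t=29, ix=3, el=8

Final answer: 29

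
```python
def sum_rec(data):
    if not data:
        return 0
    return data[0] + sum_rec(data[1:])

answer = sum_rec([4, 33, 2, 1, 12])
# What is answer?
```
Call trace:
sum_rec(data=[4, 33, 2, 1, 12])
  sum_rec(data=[33, 2, 1, 12])
    sum_rec(data=[2, 1, 12])
      sum_rec(data=[1, 12])
        sum_rec(data=[12])
          sum_rec(data=[])
          -> return 0
        -> return 12
      -> return 13
    -> return 15
  -> return 48
-> return 52

Final answer: 52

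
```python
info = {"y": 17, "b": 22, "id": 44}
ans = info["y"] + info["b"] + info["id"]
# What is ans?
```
Trace:
  info={'y': 17, 'b': 22, 'id': 44}
  info={'y': 17, 'b': 22, 'id': 44}, ans=83

Final answer: 83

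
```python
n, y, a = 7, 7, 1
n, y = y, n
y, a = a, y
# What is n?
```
Trace:
  n=7, y=7, a=1
  n=7, y=7, a=1
  n=7, y=1, a=7

Final answer: 7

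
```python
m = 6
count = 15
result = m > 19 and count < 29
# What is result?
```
Trace:
  m=6
  m=6, count=15
  m=6, count=15, result=False

Final answer: False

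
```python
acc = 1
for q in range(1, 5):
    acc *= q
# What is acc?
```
Trace:
  acc=1
  acc=1, q=1
  acc=2, q=2
  acc=6, q=3
  acc=24, q=4

Final answer: 24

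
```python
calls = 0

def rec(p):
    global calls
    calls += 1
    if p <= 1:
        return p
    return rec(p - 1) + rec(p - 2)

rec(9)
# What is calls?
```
Call trace (a repeated sub-call is expanded the first time; later identical calls just restate its return value):
rec(p=9)
  rec(p=8)
    rec(p=7)
      rec(p=6)
        rec(p=5)
          rec(p=4)
            rec(p=3)
              rec(p=2)
                rec(p=1)
                -> return 1
                rec(p=0)
                -> return 0
              -> return 1
              rec(p=1)
              -> return 1
            -> return 2
            rec(p=2) -> return 1  (same call as traced above)
          -> return 3
          rec(p=3) -> return 2  (same call as traced above)
        -> return 5
        rec(p=4) -> return 3  (same call as traced above)
      -> return 8
      rec(p=5) -> return 5  (same call as traced above)
    -> return 13
    rec(p=6) -> return 8  (same call as traced above)
  -> return 21
  rec(p=7) -> return 13  (same call as traced above)
-> return 34

calls is incremented once per call, so count the calls in each subtree. Let C(p) = number of calls made by rec(p).
C(0) = C(1) = 1 (base case, no recursion); C(p) = 1 + C(p - 1) + C(p - 2) otherwise.
C(2) = 1 + C(1) + C(0) = 1 + 1 + 1 = 3
C(3) = 1 + C(2) + C(1) = 1 + 3 + 1 = 5
C(4) = 1 + C(3) + C(2) = 1 + 5 + 3 = 9
C(5) = 1 + C(4) + C(3) = 1 + 9 + 5 = 15
C(6) = 1 + C(5) + C(4) = 1 + 15 + 9 = 25
C(7) = 1 + C(6) + C(5) = 1 + 25 + 15 = 41
C(8) = 1 + C(7) + C(6) = 1 + 41 + 25 = 67
C(9) = 1 + C(8) + C(7) = 1 + 67 + 41 = 109
calls = C(9) = 109

Final answer: 109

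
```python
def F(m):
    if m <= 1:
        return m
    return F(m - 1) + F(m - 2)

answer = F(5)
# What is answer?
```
Call trace (a repeated sub-call is expanded the first time; later identical calls just restate its return value):
F(m=5)
  F(m=4)
    F(m=3)
      F(m=2)
        F(m=1)
        -> return 1
        F(m=0)
        -> return 0
      -> return 1
      F(m=1)
      -> return 1
    -> return 2
    F(m=2) -> return 1  (same call as traced above)
  -> return 3
  F(m=3) -> return 2  (same call as traced above)
-> return 5

Final answer: 5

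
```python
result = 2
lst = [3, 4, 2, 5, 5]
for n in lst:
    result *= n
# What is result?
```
Trace:
  result=2
  result=6, n=3
  result=24, n=4
  result=48, n=2
  result=240, n=5
  result=1200, n=5

Final answer: 1200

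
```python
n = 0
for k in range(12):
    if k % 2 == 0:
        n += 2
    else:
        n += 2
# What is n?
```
Trace:
  n=0
  n=2, k=0
  n=4, k=1
  n=6, k=2
  n=8, k=3
  n=10, k=4
  n=12, k=5
  n=14, k=6
  n=16, k=7
  n=18, k=8
  n=20, k=9
  n=22, k=10
  n=24, k=11

Final answer: 24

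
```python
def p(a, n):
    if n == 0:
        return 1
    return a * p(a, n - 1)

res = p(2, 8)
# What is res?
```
Call trace:
p(a=2, n=8)
  p(a=2, n=7)
    p(a=2, n=6)
      p(a=2, n=5)
        p(a=2, n=4)
          p(a=2, n=3)
            p(a=2, n=2)
              p(a=2, n=1)
                p(a=2, n=0)
                -> return 1
              -> return 2
            -> return 4
          -> return 8
        -> return 16
      -> return 32
    -> return 64
  -> return 128
-> return 256

Final answer: 256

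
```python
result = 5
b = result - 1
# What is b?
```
Trace:
  result=5
  result=5, b=4

Final answer: 4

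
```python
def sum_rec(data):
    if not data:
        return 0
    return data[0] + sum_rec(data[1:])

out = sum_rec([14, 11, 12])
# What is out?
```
Call trace:
sum_rec(data=[14, 11, 12])
  sum_rec(data=[11, 12])
    sum_rec(data=[12])
      sum_rec(data=[])
      -> return 0
    -> return 12
  -> return 23
-> return 37

Final answer: 37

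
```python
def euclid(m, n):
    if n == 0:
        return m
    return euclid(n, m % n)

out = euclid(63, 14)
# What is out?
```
Call trace:
euclid(m=63, n=14)
  euclid(m=14, n=7)
    euclid(m=7, n=0)
    -> return 7
  -> return 7
-> return 7

Final answer: 7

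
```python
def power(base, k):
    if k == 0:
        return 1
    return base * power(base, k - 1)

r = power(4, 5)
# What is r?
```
Call trace:
power(base=4, k=5)
  power(base=4, k=4)
    power(base=4, k=3)
      power(base=4, k=2)
        power(base=4, k=1)
          power(base=4, k=0)
          -> return 1
        -> return 4
      -> return 16
    -> return 64
  -> return 256
-> return 1024

Final answer: 1024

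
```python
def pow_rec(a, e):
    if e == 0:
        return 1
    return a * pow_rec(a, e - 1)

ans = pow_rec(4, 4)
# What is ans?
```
Call trace:
pow_rec(a=4, e=4)
  pow_rec(a=4, e=3)
    pow_rec(a=4, e=2)
      pow_rec(a=4, e=1)
        pow_rec(a=4, e=0)
        -> return 1
      -> return 4
    -> return 16
  -> return 64
-> return 256

Final answer: 256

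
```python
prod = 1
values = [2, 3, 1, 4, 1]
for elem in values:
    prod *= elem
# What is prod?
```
Trace:
  prod=1
  prod=2, elem=2
  prod=6, elem=3
  prod=6, elem=1
  prod=24, elem=4
  prod=24, elem=1

Final answer: 24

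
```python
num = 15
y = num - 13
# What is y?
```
Trace:
  num=15
  num=15, y=2

Final answer: 2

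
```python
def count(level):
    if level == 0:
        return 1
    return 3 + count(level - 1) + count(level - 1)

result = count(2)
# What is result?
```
Call trace (a repeated sub-call is expanded the first time; later identical calls just restate its return value):
count(level=2)
  count(level=1)
    count(level=0)
    -> return 1
    count(level=0)
    -> return 1
  -> return 5
  count(level=1) -> return 5  (same call as traced above)
-> return 13

Final answer: 13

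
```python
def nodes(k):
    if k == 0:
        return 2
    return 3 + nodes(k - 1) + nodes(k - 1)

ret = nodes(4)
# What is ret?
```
Call trace (a repeated sub-call is expanded the first time; later identical calls just restate its return value):
nodes(k=4)
  nodes(k=3)
    nodes(k=2)
      nodes(k=1)
        nodes(k=0)
        -> return 2
        nodes(k=0)
        -> return 2
      -> return 7
      nodes(k=1) -> return 7  (same call as traced above)
    -> return 17
    nodes(k=2) -> return 17  (same call as traced above)
  -> return 37
  nodes(k=3) -> return 37  (same call as traced above)
-> return 77

Final answer: 77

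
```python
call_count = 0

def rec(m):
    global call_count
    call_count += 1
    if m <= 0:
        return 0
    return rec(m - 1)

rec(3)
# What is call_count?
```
Call trace:
rec(m=3)
  rec(m=2)
    rec(m=1)
      rec(m=0)
      -> return 0
    -> return 0
  -> return 0
-> return 0

call_count is incremented once per call. rec is entered once for each m = 3, 2, 1, 0 (the m <= 0 call returns without recursing), i.e. 3 + 1 calls.
call_count = 4

Final answer: 4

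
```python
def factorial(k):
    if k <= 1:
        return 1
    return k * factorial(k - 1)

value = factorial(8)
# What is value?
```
Call trace:
factorial(k=8)
  factorial(k=7)
    factorial(k=6)
      factorial(k=5)
        factorial(k=4)
          factorial(k=3)
            factorial(k=2)
              factorial(k=1)
              -> return 1
            -> return 2
          -> return 6
        -> return 24
      -> return 120
    -> return 720
  -> return 5040
-> return 40320

Final answer: 40320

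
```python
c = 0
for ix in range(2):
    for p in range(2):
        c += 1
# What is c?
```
Trace:
  c=0
  c=1, ix=0, p=0
  c=2, ix=0, p=1
  c=3, ix=1, p=0
  c=4, ix=1, p=1

Final answer: 4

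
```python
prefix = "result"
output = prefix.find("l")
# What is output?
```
Trace:
  prefix='result'
  prefix='result', output=4

Final answer: 4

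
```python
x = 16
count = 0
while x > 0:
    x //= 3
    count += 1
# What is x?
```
Trace:
  x=16
  x=16, count=0
  x=5, count=1
  x=1, count=2
  x=0, count=3

Final answer: 0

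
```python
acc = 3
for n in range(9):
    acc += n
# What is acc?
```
Trace:
  acc=3
  acc=3, n=0
  acc=4, n=1
  acc=6, n=2
  acc=9, n=3
  acc=13, n=4
  acc=18, n=5
  acc=24, n=6
  acc=31, n=7
  acc=39, n=8

Final answer: 39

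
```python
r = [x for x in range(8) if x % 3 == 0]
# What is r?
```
Trace:
  x=0
  x=1
  x=2
  x=3
  x=4
  x=5
  x=6
  x=7
  r=[0, 3, 6]

Final answer: [0, 3, 6]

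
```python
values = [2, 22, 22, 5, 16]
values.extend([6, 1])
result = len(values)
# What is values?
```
Trace:
  values=[2, 22, 22, 5, 16]
  values=[2, 22, 22, 5, 16, 6, 1]
  values=[2, 22, 22, 5, 16, 6, 1], result=7

Final answer: [2, 22, 22, 5, 16, 6, 1]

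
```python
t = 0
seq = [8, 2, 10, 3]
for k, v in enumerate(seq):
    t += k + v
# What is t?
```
Trace:
  t=0
  t=8, k=0, v=8
  t=11, k=1, v=2
  t=23, k=2, v=10
  t=29, k=3, v=3

Final answer: 29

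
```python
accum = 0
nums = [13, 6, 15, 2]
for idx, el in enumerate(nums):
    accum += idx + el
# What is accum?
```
Trace:
  accum=0
  accum=13, idx=0, el=13
  accum=20, idx=1, el=6
  accum=37, idx=2, el=15
  accum=42, idx=3, el=2

Final answer: 42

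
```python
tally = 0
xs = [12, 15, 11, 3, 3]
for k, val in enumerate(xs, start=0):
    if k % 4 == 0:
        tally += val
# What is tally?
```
Trace:
  tally=0
  tally=12, k=0, val=12
  tally=12, k=1, val=15
  tally=12, k=2, val=11
  tally=12, k=3, val=3
  tally=15, k=4, val=3

Final answer: 15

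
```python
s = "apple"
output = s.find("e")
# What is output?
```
Trace:
  s='apple'
  s='apple', output=4

Final answer: 4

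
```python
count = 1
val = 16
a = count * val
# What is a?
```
Trace:
  count=1
  count=1, val=16
  count=1, val=16, a=16

Final answer: 16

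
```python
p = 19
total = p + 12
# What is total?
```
Trace:
  p=19
  p=19, total=31

Final answer: 31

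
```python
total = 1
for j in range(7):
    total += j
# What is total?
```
Trace:
  total=1
  total=1, j=0
  total=2, j=1
  total=4, j=2
  total=7, j=3
  total=11, j=4
  total=16, j=5
  total=22, j=6

Final answer: 22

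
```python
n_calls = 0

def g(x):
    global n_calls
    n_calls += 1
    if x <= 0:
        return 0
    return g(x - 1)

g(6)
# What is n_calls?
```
Call trace:
g(x=6)
  g(x=5)
    g(x=4)
      g(x=3)
        g(x=2)
          g(x=1)
            g(x=0)
            -> return 0
          -> return 0
        -> return 0
      -> return 0
    -> return 0
  -> return 0
-> return 0

n_calls is incremented once per call. g is entered once for each x = 6, 5, 4, 3, 2, 1, 0 (the x <= 0 call returns without recursing), i.e. 6 + 1 calls.
n_calls = 7

Final answer: 7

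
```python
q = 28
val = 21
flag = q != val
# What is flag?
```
Trace:
  q=28
  q=28, val=21
  q=28, val=21, flag=True

Final answer: True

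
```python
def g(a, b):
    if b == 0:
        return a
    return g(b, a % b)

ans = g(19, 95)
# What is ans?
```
Call trace:
g(a=19, b=95)
  g(a=95, b=19)
    g(a=19, b=0)
    -> return 19
  -> return 19
-> return 19

Final answer: 19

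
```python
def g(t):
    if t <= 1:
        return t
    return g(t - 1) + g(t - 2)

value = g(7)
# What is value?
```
Call trace (a repeated sub-call is expanded the first time; later identical calls just restate its return value):
g(t=7)
  g(t=6)
    g(t=5)
      g(t=4)
        g(t=3)
          g(t=2)
            g(t=1)
            -> return 1
            g(t=0)
            -> return 0
          -> return 1
          g(t=1)
          -> return 1
        -> return 2
        g(t=2) -> return 1  (same call as traced above)
      -> return 3
      g(t=3) -> return 2  (same call as traced above)
    -> return 5
    g(t=4) -> return 3  (same call as traced above)
  -> return 8
  g(t=5) -> return 5  (same call as traced above)
-> return 13

Final answer: 13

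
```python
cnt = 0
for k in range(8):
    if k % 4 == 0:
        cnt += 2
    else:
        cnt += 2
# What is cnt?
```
Trace:
  cnt=0
  cnt=2, k=0
  cnt=4, k=1
  cnt=6, k=2
  cnt=8, k=3
  cnt=10, k=4
  cnt=12, k=5
  cnt=14, k=6
  cnt=16, k=7

Final answer: 16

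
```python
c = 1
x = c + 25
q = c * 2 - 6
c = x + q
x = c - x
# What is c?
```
Trace:
  c=1
  c=1, x=26
  c=1, x=26, q=-4
  c=22, x=26, q=-4
  c=22, x=-4, q=-4

Final answer: 22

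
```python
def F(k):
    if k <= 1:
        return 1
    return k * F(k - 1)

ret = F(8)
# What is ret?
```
Call trace:
F(k=8)
  F(k=7)
    F(k=6)
      F(k=5)
        F(k=4)
          F(k=3)
            F(k=2)
              F(k=1)
              -> return 1
            -> return 2
          -> return 6
        -> return 24
      -> return 120
    -> return 720
  -> return 5040
-> return 40320

Final answer: 40320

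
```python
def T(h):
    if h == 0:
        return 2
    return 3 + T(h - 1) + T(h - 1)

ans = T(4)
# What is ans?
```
Call trace (a repeated sub-call is expanded the first time; later identical calls just restate its return value):
T(h=4)
  T(h=3)
    T(h=2)
      T(h=1)
        T(h=0)
        -> return 2
        T(h=0)
        -> return 2
      -> return 7
      T(h=1) -> return 7  (same call as traced above)
    -> return 17
    T(h=2) -> return 17  (same call as traced above)
  -> return 37
  T(h=3) -> return 37  (same call as traced above)
-> return 77

Final answer: 77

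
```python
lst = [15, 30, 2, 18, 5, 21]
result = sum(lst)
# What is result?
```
Trace:
  lst=[15, 30, 2, 18, 5, 21]
  lst=[15, 30, 2, 18, 5, 21], result=91

Final answer: 91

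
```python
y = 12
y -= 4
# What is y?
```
Trace:
  y=12
  y=8

Final answer: 8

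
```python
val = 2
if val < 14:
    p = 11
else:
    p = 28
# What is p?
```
Trace:
  val=2
  val=2, p=11

Final answer: 11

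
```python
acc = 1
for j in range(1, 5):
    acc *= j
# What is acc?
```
Trace:
  acc=1
  acc=1, j=1
  acc=2, j=2
  acc=6, j=3
  acc=24, j=4

Final answer: 24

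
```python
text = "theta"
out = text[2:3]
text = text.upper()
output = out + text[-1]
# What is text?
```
Trace:
  text='theta'
  text='theta', out='e'
  text='THETA', out='e'
  text='THETA', out='e', output='eA'

Final answer: 'THETA'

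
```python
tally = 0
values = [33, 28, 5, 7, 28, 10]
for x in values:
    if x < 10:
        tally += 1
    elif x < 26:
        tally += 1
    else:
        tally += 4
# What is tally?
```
Trace:
  tally=0
  tally=4, x=33
  tally=8, x=28
  tally=9, x=5
  tally=10, x=7
  tally=14, x=28
  tally=15, x=10

Final answer: 15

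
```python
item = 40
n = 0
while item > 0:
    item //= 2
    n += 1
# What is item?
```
Trace:
  item=40
  item=40, n=0
  item=20, n=1
  item=10, n=2
  item=5, n=3
  item=2, n=4
  item=1, n=5
  item=0, n=6

Final answer: 0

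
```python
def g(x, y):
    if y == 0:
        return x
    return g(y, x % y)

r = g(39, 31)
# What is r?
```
Call trace:
g(x=39, y=31)
  g(x=31, y=8)
    g(x=8, y=7)
      g(x=7, y=1)
        g(x=1, y=0)
        -> return 1
      -> return 1
    -> return 1
  -> return 1
-> return 1

Final answer: 1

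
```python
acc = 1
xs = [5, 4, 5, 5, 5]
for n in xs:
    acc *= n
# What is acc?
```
Trace:
  acc=1
  acc=5, n=5
  acc=20, n=4
  acc=100, n=5
  acc=500, n=5
  acc=2500, n=5

Final answer: 2500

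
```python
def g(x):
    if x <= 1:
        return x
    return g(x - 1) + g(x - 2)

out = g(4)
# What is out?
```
Call trace (a repeated sub-call is expanded the first time; later identical calls just restate its return value):
g(x=4)
  g(x=3)
    g(x=2)
      g(x=1)
      -> return 1
      g(x=0)
      -> return 0
    -> return 1
    g(x=1)
    -> return 1
  -> return 2
  g(x=2) -> return 1  (same call as traced above)
-> return 3

Final answer: 3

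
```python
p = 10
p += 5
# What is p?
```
Trace:
  p=10
  p=15

Final answer: 15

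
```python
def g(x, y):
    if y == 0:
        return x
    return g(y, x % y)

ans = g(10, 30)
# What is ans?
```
Call trace:
g(x=10, y=30)
  g(x=30, y=10)
    g(x=10, y=0)
    -> return 10
  -> return 10
-> return 10

Final answer: 10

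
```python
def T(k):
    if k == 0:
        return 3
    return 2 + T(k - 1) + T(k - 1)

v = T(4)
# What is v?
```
Call trace (a repeated sub-call is expanded the first time; later identical calls just restate its return value):
T(k=4)
  T(k=3)
    T(k=2)
      T(k=1)
        T(k=0)
        -> return 3
        T(k=0)
        -> return 3
      -> return 8
      T(k=1) -> return 8  (same call as traced above)
    -> return 18
    T(k=2) -> return 18  (same call as traced above)
  -> return 38
  T(k=3) -> return 38  (same call as traced above)
-> return 78

Final answer: 78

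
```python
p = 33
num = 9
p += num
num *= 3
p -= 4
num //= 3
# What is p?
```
Trace:
  p=33
  p=33, num=9
  p=42, num=9
  p=42, num=27
  p=38, num=27
  p=38, num=9

Final answer: 38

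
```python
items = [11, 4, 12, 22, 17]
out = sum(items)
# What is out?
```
Trace:
  items=[11, 4, 12, 22, 17]
  items=[11, 4, 12, 22, 17], out=66

Final answer: 66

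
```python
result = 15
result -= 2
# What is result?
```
Trace:
  result=15
  result=13

Final answer: 13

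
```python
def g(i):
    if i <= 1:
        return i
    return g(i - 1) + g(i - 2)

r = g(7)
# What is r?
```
Call trace (a repeated sub-call is expanded the first time; later identical calls just restate its return value):
g(i=7)
  g(i=6)
    g(i=5)
      g(i=4)
        g(i=3)
          g(i=2)
            g(i=1)
            -> return 1
            g(i=0)
            -> return 0
          -> return 1
          g(i=1)
          -> return 1
        -> return 2
        g(i=2) -> return 1  (same call as traced above)
      -> return 3
      g(i=3) -> return 2  (same call as traced above)
    -> return 5
    g(i=4) -> return 3  (same call as traced above)
  -> return 8
  g(i=5) -> return 5  (same call as traced above)
-> return 13

Final answer: 13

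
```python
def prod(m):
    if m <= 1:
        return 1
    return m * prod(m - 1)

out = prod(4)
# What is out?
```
Call trace:
prod(m=4)
  prod(m=3)
    prod(m=2)
      prod(m=1)
      -> return 1
    -> return 2
  -> return 6
-> return 24

Final answer: 24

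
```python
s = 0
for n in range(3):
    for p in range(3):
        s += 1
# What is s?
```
Trace:
  s=0
  s=1, n=0, p=0
  s=2, n=0, p=1
  s=3, n=0, p=2
  s=4, n=1, p=0
  s=5, n=1, p=1
  s=6, n=1, p=2
  s=7, n=2, p=0
  s=8, n=2, p=1
  s=9, n=2, p=2

Final answer: 9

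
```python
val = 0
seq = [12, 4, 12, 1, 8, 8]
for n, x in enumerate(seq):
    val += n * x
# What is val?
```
Trace:
  val=0
  val=0, n=0, x=12
  val=4, n=1, x=4
  val=28, n=2, x=12
  val=31, n=3, x=1
  val=63, n=4, x=8
  val=103, n=5, x=8

Final answer: 103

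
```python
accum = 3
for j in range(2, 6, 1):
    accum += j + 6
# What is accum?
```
Trace:
  accum=3
  accum=11, j=2
  accum=20, j=3
  accum=30, j=4
  accum=41, j=5

Final answer: 41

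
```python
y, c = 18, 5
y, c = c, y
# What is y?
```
Trace:
  y=18, c=5
  y=5, c=18

Final answer: 5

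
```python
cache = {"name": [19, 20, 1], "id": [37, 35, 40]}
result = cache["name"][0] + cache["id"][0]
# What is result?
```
Trace:
  cache={'name': [19, 20, 1], 'id': [37, 35, 40]}
  cache={'name': [19, 20, 1], 'id': [37, 35, 40]}, result=56

Final answer: 56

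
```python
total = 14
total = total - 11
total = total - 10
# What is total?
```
Trace:
  total=14
  total=3
  total=-7

Final answer: -7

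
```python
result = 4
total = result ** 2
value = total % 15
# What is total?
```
Trace:
  result=4
  result=4, total=16
  result=4, total=16, value=1

Final answer: 16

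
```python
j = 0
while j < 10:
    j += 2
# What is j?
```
Trace:
  j=0
  j=2
  j=4
  j=6
  j=8
  j=10

Final answer: 10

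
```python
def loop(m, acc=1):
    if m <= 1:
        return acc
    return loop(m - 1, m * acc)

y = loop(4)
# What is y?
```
Call trace:
loop(m=4, acc=1)
  loop(m=3, acc=4)
    loop(m=2, acc=12)
      loop(m=1, acc=24)
      -> return 24
    -> return 24
  -> return 24
-> return 24

Final answer: 24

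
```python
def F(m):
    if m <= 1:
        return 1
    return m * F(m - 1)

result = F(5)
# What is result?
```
Call trace:
F(m=5)
  F(m=4)
    F(m=3)
      F(m=2)
        F(m=1)
        -> return 1
      -> return 2
    -> return 6
  -> return 24
-> return 120

Final answer: 120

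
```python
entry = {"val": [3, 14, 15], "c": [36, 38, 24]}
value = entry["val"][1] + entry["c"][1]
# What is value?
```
Trace:
  entry={'val': [3, 14, 15], 'c': [36, 38, 24]}
  entry={'val': [3, 14, 15], 'c': [36, 38, 24]}, value=52

Final answer: 52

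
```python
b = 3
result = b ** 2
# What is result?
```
Trace:
  b=3
  b=3, result=9

Final answer: 9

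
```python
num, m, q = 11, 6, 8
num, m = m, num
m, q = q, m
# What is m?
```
Trace:
  num=11, m=6, q=8
  num=6, m=11, q=8
  num=6, m=8, q=11

Final answer: 8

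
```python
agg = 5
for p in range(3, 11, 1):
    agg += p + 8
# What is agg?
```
Trace:
  agg=5
  agg=16, p=3
  agg=28, p=4
  agg=41, p=5
  agg=55, p=6
  agg=70, p=7
  agg=86, p=8
  agg=103, p=9
  agg=121, p=10

Final answer: 121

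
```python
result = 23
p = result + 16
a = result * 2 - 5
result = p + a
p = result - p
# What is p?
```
Trace:
  result=23
  result=23, p=39
  result=23, p=39, a=41
  result=80, p=39, a=41
  result=80, p=41, a=41

Final answer: 41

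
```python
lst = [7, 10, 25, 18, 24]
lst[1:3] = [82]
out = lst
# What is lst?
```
Trace:
  lst=[7, 10, 25, 18, 24]
  lst=[7, 82, 18, 24]
  lst=[7, 82, 18, 24], out=[7, 82, 18, 24]

Final answer: [7, 82, 18, 24]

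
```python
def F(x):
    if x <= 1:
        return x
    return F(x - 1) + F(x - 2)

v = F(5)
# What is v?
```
Call trace (a repeated sub-call is expanded the first time; later identical calls just restate its return value):
F(x=5)
  F(x=4)
    F(x=3)
      F(x=2)
        F(x=1)
        -> return 1
        F(x=0)
        -> return 0
      -> return 1
      F(x=1)
      -> return 1
    -> return 2
    F(x=2) -> return 1  (same call as traced above)
  -> return 3
  F(x=3) -> return 2  (same call as traced above)
-> return 5

Final answer: 5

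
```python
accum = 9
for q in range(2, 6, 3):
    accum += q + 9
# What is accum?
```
Trace:
  accum=9
  accum=20, q=2
  accum=34, q=5

Final answer: 34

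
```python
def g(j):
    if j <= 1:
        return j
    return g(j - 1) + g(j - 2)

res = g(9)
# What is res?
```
Call trace (a repeated sub-call is expanded the first time; later identical calls just restate its return value):
g(j=9)
  g(j=8)
    g(j=7)
      g(j=6)
        g(j=5)
          g(j=4)
            g(j=3)
              g(j=2)
                g(j=1)
                -> return 1
                g(j=0)
                -> return 0
              -> return 1
              g(j=1)
              -> return 1
            -> return 2
            g(j=2) -> return 1  (same call as traced above)
          -> return 3
          g(j=3) -> return 2  (same call as traced above)
        -> return 5
        g(j=4) -> return 3  (same call as traced above)
      -> return 8
      g(j=5) -> return 5  (same call as traced above)
    -> return 13
    g(j=6) -> return 8  (same call as traced above)
  -> return 21
  g(j=7) -> return 13  (same call as traced above)
-> return 34

Final answer: 34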